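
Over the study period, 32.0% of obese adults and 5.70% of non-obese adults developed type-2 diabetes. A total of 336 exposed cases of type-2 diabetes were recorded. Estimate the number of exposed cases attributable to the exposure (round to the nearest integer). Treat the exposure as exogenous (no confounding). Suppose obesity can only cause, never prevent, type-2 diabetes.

p₁ = 0.32, p₀ = 0.057.
PN = (p₁ − p₀)/p₁ = (0.32 − 0.057) / 0.32 ≈ 0.82188.
Attributable cases ≈ PN × (exposed cases) = 0.82188 × 336 ≈ 276.15.

about 276 cases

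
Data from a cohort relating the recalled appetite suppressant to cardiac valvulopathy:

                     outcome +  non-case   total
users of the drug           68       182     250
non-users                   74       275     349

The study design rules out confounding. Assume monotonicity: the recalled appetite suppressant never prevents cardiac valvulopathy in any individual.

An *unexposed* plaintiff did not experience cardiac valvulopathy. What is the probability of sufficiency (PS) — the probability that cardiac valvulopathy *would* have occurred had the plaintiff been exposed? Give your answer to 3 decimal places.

p₁ = P(outcome | exposed) = 68/250 = 0.272
p₀ = P(outcome | unexposed) = 74/349 = 0.21203
Under exogeneity and monotonicity, PS = (p₁ − p₀)/(1 − p₀).
PS = (0.272 − 0.21203) / 0.78797 ≈ 0.0761

PS ≈ 0.076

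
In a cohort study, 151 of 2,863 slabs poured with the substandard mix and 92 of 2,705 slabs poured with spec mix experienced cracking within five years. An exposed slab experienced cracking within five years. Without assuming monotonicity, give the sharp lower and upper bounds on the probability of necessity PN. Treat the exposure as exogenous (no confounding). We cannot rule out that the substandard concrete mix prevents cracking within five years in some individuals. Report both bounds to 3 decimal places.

0.355 ≤ PN ≤ 1.000

p₁ = P(outcome | exposed) = 151/2863 = 0.052742
p₀ = P(outcome | unexposed) = 92/2705 = 0.034011
Under exogeneity alone the bounds on PN are max{0,(p₁−p₀)/p₁} ≤ PN ≤ min{1,(1−p₀)/p₁}.
  lower = (p₁ − p₀)/p₁ = 0.018731 / 0.052742 ≈ 0.3551
  upper = min{1, (1 − p₀)/p₁} = 0.96599 / 0.052742 ≈ 18.3154 → capped at 1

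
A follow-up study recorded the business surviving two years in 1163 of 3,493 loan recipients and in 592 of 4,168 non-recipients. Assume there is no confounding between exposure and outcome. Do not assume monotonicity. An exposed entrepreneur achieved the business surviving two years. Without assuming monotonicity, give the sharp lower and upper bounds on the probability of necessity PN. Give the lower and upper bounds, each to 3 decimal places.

0.573 ≤ PN ≤ 1.000

p₁ = P(outcome | exposed) = 1163/3493 = 0.33295
p₀ = P(outcome | unexposed) = 592/4168 = 0.14203
Under exogeneity alone the bounds on PN are max{0,(p₁−p₀)/p₁} ≤ PN ≤ min{1,(1−p₀)/p₁}.
  lower = (p₁ − p₀)/p₁ = 0.19092 / 0.33295 ≈ 0.5734
  upper = min{1, (1 − p₀)/p₁} = 0.85797 / 0.33295 ≈ 2.5768 → capped at 1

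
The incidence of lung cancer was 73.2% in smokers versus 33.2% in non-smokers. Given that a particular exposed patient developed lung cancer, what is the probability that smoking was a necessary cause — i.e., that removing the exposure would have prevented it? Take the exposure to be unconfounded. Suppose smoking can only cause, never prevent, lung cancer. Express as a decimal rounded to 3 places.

PN ≈ 0.546

p₁ = 0.732, p₀ = 0.332.
Under exogeneity and monotonicity, PN = (p₁ − p₀) / p₁.
PN = (0.732 − 0.332) / 0.732 = 0.4 / 0.732 ≈ 0.5464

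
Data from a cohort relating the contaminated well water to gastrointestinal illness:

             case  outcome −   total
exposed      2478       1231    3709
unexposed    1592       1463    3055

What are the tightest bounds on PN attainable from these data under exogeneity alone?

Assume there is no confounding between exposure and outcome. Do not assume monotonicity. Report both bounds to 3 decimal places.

0.220 ≤ PN ≤ 0.717

p₁ = P(outcome | exposed) = 2478/3709 = 0.6681
p₀ = P(outcome | unexposed) = 1592/3055 = 0.52111
Under exogeneity alone the bounds on PN are max{0,(p₁−p₀)/p₁} ≤ PN ≤ min{1,(1−p₀)/p₁}.
  lower = (p₁ − p₀)/p₁ = 0.14699 / 0.6681 ≈ 0.2200
  upper = min{1, (1 − p₀)/p₁} = 0.47889 / 0.6681 ≈ 0.7168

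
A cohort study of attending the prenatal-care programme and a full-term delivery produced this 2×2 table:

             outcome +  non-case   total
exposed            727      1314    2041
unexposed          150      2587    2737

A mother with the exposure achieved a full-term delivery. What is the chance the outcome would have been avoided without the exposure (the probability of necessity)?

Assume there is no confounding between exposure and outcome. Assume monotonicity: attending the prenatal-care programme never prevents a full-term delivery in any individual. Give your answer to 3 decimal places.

PN ≈ 0.846

p₁ = P(outcome | exposed) = 727/2041 = 0.3562
p₀ = P(outcome | unexposed) = 150/2737 = 0.054805
Under exogeneity and monotonicity, PN = (p₁ − p₀)/p₁.
PN = (0.3562 − 0.054805) / 0.3562 ≈ 0.8461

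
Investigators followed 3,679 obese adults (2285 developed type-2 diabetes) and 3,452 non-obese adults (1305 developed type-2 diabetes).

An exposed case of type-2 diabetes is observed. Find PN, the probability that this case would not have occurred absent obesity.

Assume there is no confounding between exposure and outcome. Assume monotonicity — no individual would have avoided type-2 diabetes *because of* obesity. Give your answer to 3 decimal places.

PN ≈ 0.391

p₁ = P(outcome | exposed) = 2285/3679 = 0.62109
p₀ = P(outcome | unexposed) = 1305/3452 = 0.37804
Under exogeneity and monotonicity, PN = (p₁ − p₀) / p₁.
PN = (0.62109 − 0.37804) / 0.62109 = 0.24305 / 0.62109 ≈ 0.3913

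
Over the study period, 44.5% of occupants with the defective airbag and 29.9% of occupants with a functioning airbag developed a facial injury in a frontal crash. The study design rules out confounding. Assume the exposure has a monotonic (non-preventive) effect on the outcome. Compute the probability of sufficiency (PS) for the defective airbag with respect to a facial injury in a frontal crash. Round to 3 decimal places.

PS ≈ 0.208

p₁ = 0.445, p₀ = 0.299.
Under exogeneity and monotonicity, PS = (p₁ − p₀) / (1 − p₀).
PS = (0.445 − 0.299) / (1 − 0.299) = 0.146 / 0.701 ≈ 0.2083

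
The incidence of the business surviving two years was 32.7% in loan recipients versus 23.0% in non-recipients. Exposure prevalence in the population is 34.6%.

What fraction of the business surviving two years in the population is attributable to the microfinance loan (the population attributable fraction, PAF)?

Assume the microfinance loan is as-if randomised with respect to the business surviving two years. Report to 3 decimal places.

p₁ = 0.327, p₀ = 0.23.
Overall risk P(Y=1) = π·p₁ + (1−π)·p₀ = 0.346×0.327 + 0.654×0.23 = 0.26356.
Under exogeneity, PAF = [P(Y=1) − p₀] / P(Y=1).
PAF = (0.26356 − 0.23) / 0.26356 ≈ 0.1273

PAF ≈ 0.127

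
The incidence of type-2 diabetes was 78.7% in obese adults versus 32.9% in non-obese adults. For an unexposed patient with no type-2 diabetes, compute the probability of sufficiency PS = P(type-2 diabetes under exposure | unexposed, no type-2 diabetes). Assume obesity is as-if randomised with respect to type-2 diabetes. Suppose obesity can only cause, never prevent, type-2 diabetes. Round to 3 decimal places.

p₁ = 0.787, p₀ = 0.329.
Under exogeneity and monotonicity, PS = (p₁ − p₀) / (1 − p₀).
PS = (0.787 − 0.329) / (1 − 0.329) = 0.458 / 0.671 ≈ 0.6826

PS ≈ 0.683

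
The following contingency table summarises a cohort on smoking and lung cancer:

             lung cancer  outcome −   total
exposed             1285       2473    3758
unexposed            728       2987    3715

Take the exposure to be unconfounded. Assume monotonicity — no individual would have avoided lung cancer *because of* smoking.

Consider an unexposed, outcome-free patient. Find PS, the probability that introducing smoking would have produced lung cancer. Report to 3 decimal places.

PS ≈ 0.182

p₁ = P(outcome | exposed) = 1285/3758 = 0.34194
p₀ = P(outcome | unexposed) = 728/3715 = 0.19596
Under exogeneity and monotonicity, PS = (p₁ − p₀)/(1 − p₀).
PS = (0.34194 − 0.19596) / 0.80404 ≈ 0.1816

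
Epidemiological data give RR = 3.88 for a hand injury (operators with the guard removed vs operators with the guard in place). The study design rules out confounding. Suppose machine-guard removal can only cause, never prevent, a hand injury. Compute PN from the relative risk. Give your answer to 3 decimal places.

PN ≈ 0.742

Under exogeneity and monotonicity, PN = (RR − 1) / RR = 1 − 1/RR.
PN = (3.88 − 1) / 3.88 = 2.88 / 3.88 ≈ 0.7423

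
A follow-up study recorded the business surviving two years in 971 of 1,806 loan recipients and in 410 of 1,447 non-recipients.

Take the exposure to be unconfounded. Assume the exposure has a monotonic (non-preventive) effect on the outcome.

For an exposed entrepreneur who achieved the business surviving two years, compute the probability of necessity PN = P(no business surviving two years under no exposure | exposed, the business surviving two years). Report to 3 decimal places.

p₁ = P(outcome | exposed) = 971/1806 = 0.53765
p₀ = P(outcome | unexposed) = 410/1447 = 0.28334
Under exogeneity and monotonicity, PN = (p₁ − p₀) / p₁.
PN = (0.53765 − 0.28334) / 0.53765 = 0.25431 / 0.53765 ≈ 0.4730

PN ≈ 0.473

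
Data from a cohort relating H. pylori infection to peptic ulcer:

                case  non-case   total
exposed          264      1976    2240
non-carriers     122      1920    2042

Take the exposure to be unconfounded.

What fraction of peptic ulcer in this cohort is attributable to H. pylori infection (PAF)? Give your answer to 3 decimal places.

p₁ = P(outcome | exposed) = 264/2240 = 0.11786
p₀ = P(outcome | unexposed) = 122/2042 = 0.059745
Exposure prevalence π = 2240/4282 = 0.52312; overall risk P(Y=1) = 0.090145.
Under exogeneity, PAF = [P(Y=1) − p₀]/P(Y=1).
PAF = (0.090145 − 0.059745) / 0.090145 ≈ 0.3372

PAF ≈ 0.337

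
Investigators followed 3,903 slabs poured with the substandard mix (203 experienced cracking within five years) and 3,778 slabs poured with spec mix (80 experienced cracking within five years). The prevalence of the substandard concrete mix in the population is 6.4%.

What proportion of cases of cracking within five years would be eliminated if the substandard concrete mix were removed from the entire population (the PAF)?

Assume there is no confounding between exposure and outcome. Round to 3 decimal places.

PAF ≈ 0.085

p₁ = P(outcome | exposed) = 203/3903 = 0.052011
p₀ = P(outcome | unexposed) = 80/3778 = 0.021175
Overall risk P(Y=1) = π·p₁ + (1−π)·p₀ = 0.064×0.052011 + 0.936×0.021175 = 0.023149.
Under exogeneity, PAF = [P(Y=1) − p₀] / P(Y=1).
PAF = (0.023149 − 0.021175) / 0.023149 ≈ 0.0853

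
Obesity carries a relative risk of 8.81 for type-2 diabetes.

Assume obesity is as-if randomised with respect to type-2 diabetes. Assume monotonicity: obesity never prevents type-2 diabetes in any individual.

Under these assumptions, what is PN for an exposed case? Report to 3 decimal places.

Under exogeneity and monotonicity, PN = (RR − 1) / RR = 1 − 1/RR.
PN = (8.81 − 1) / 8.81 = 7.81 / 8.81 ≈ 0.8865

PN ≈ 0.886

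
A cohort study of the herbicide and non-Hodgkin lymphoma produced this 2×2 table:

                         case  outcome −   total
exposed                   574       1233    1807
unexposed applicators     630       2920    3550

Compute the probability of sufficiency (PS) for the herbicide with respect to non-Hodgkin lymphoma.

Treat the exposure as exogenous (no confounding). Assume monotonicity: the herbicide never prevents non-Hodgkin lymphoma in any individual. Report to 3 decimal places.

p₁ = P(outcome | exposed) = 574/1807 = 0.31765
p₀ = P(outcome | unexposed) = 630/3550 = 0.17746
Under exogeneity and monotonicity, PS = (p₁ − p₀) / (1 − p₀).
PS = (0.31765 − 0.17746) / (1 − 0.17746) = 0.14019 / 0.82254 ≈ 0.1704

PS ≈ 0.170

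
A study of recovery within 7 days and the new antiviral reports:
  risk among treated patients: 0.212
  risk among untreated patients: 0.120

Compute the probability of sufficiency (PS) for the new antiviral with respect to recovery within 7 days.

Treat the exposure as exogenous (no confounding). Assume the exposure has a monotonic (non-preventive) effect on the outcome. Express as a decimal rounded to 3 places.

PS ≈ 0.105

Let p₁ = 0.212, p₀ = 0.12.
Under exogeneity and monotonicity, PS = (p₁ − p₀) / (1 − p₀).
PS = (0.212 − 0.12) / (1 − 0.12) = 0.092 / 0.88 ≈ 0.1045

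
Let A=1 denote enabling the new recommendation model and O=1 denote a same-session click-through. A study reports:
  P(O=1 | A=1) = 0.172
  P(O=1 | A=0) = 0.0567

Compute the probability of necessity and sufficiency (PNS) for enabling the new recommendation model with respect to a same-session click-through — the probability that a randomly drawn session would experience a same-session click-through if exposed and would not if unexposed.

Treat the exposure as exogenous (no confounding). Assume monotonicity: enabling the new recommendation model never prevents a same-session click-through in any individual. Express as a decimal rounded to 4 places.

PNS ≈ 0.1153

Let p₁ = 0.172, p₀ = 0.0567.
Under exogeneity and monotonicity, PNS = p₁ − p₀.
PNS = 0.172 − 0.0567 = 0.1153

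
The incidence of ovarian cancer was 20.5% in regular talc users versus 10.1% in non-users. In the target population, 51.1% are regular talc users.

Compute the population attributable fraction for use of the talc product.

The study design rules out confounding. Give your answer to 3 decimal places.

p₁ = 0.205, p₀ = 0.101.
Overall risk P(Y=1) = π·p₁ + (1−π)·p₀ = 0.511×0.205 + 0.489×0.101 = 0.15414.
Under exogeneity, PAF = [P(Y=1) − p₀] / P(Y=1).
PAF = (0.15414 − 0.101) / 0.15414 ≈ 0.3448

PAF ≈ 0.345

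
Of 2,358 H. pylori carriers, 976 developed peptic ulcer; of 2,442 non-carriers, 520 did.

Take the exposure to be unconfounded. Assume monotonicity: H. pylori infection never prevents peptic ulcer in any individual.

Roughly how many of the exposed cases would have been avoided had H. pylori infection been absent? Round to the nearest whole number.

about 474 cases

p₁ = P(outcome | exposed) = 976/2358 = 0.41391
p₀ = P(outcome | unexposed) = 520/2442 = 0.21294
PN = (p₁ − p₀)/p₁ = (0.41391 − 0.21294) / 0.41391 ≈ 0.48554.
Attributable cases ≈ PN × (exposed cases) = 0.48554 × 976 ≈ 473.89.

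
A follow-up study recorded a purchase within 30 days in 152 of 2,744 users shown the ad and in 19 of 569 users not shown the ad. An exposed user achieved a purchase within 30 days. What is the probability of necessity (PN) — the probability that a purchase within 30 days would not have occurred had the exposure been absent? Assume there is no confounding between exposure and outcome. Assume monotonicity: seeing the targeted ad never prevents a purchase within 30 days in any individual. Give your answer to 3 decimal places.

PN ≈ 0.397

p₁ = P(outcome | exposed) = 152/2744 = 0.055394
p₀ = P(outcome | unexposed) = 19/569 = 0.033392
Under exogeneity and monotonicity, PN = (p₁ − p₀) / p₁.
PN = (0.055394 − 0.033392) / 0.055394 = 0.022002 / 0.055394 ≈ 0.3972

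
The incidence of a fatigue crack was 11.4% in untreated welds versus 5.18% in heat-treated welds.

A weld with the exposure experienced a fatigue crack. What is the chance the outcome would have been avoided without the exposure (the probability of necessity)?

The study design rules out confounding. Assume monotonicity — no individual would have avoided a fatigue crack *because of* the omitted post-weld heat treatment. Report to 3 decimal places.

p₁ = 0.114, p₀ = 0.0518.
Under exogeneity and monotonicity, PN = (p₁ − p₀) / p₁.
PN = (0.114 − 0.0518) / 0.114 = 0.0622 / 0.114 ≈ 0.5456

PN ≈ 0.546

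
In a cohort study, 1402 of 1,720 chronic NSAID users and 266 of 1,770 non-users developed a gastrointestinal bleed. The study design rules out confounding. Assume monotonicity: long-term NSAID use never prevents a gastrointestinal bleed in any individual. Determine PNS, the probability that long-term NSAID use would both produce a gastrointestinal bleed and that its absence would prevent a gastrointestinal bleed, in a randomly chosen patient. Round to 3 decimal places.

PNS ≈ 0.665

p₁ = P(outcome | exposed) = 1402/1720 = 0.81512
p₀ = P(outcome | unexposed) = 266/1770 = 0.15028
Under exogeneity and monotonicity, PNS = p₁ − p₀.
PNS = 0.81512 − 0.15028 = 0.66483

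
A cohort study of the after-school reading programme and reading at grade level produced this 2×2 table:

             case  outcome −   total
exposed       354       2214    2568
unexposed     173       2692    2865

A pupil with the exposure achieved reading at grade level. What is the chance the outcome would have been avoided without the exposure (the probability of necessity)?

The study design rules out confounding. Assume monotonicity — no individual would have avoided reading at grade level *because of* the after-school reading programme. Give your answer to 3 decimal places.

PN ≈ 0.562

p₁ = P(outcome | exposed) = 354/2568 = 0.13785
p₀ = P(outcome | unexposed) = 173/2865 = 0.060384
Under exogeneity and monotonicity, PN = (p₁ − p₀) / p₁.
PN = (0.13785 − 0.060384) / 0.13785 = 0.077467 / 0.13785 ≈ 0.5620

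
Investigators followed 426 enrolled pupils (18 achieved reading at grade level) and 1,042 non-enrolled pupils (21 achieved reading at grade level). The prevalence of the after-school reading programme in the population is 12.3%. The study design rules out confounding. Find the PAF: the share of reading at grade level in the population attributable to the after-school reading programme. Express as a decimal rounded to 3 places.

p₁ = P(outcome | exposed) = 18/426 = 0.042254
p₀ = P(outcome | unexposed) = 21/1042 = 0.020154
Overall risk P(Y=1) = π·p₁ + (1−π)·p₀ = 0.123×0.042254 + 0.877×0.020154 = 0.022872.
Under exogeneity, PAF = [P(Y=1) − p₀] / P(Y=1).
PAF = (0.022872 − 0.020154) / 0.022872 ≈ 0.1188

PAF ≈ 0.119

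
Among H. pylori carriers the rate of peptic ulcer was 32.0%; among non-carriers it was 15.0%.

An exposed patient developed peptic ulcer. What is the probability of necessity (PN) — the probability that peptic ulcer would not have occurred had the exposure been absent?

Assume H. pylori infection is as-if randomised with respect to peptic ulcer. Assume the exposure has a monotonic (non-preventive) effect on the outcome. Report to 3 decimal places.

p₁ = 0.32, p₀ = 0.15.
Under exogeneity and monotonicity, PN = (p₁ − p₀) / p₁.
PN = (0.32 − 0.15) / 0.32 = 0.17 / 0.32 ≈ 0.5312

PN ≈ 0.531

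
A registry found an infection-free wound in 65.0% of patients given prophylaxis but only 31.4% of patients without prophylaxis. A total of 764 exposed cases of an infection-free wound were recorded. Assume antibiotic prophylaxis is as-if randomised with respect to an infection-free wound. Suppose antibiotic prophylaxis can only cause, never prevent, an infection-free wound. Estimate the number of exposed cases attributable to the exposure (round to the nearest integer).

about 395 cases

p₁ = 0.65, p₀ = 0.314.
PN = (p₁ − p₀)/p₁ = (0.65 − 0.314) / 0.65 ≈ 0.51692.
Attributable cases ≈ PN × (exposed cases) = 0.51692 × 764 ≈ 394.93.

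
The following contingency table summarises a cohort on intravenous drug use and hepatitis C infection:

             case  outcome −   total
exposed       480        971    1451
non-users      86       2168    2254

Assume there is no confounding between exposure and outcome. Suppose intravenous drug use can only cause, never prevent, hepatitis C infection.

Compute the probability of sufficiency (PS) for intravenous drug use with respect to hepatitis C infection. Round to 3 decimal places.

p₁ = P(outcome | exposed) = 480/1451 = 0.33081
p₀ = P(outcome | unexposed) = 86/2254 = 0.038154
Under exogeneity and monotonicity, PS = (p₁ − p₀)/(1 − p₀).
PS = (0.33081 − 0.038154) / 0.96185 ≈ 0.3043

PS ≈ 0.304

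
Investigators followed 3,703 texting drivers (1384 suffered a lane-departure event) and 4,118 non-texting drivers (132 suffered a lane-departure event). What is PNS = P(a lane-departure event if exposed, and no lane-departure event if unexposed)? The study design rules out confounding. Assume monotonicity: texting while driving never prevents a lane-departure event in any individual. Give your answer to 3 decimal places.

PNS ≈ 0.342

p₁ = P(outcome | exposed) = 1384/3703 = 0.37375
p₀ = P(outcome | unexposed) = 132/4118 = 0.032054
Under exogeneity and monotonicity, PNS = p₁ − p₀.
PNS = 0.37375 − 0.032054 = 0.3417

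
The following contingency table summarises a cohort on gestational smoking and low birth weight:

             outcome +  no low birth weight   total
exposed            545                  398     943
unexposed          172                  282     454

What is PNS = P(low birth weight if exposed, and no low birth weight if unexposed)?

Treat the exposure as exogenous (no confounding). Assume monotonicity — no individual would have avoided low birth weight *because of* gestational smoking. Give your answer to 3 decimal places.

PNS ≈ 0.199

p₁ = P(outcome | exposed) = 545/943 = 0.57794
p₀ = P(outcome | unexposed) = 172/454 = 0.37885
Under exogeneity and monotonicity, PNS = p₁ − p₀.
PNS = 0.57794 − 0.37885 = 0.19909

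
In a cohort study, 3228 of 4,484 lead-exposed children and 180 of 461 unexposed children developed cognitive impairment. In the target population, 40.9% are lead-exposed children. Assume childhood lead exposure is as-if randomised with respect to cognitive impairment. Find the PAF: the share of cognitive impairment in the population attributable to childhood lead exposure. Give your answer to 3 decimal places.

PAF ≈ 0.257

p₁ = P(outcome | exposed) = 3228/4484 = 0.71989
p₀ = P(outcome | unexposed) = 180/461 = 0.39046
Overall risk P(Y=1) = π·p₁ + (1−π)·p₀ = 0.409×0.71989 + 0.591×0.39046 = 0.5252.
Under exogeneity, PAF = [P(Y=1) − p₀] / P(Y=1).
PAF = (0.5252 − 0.39046) / 0.5252 ≈ 0.2566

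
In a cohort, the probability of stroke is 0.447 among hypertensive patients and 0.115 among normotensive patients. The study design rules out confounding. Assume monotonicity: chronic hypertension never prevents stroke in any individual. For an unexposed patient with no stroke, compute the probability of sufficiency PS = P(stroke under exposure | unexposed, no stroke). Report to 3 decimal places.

Let p₁ = 0.447, p₀ = 0.115.
Under exogeneity and monotonicity, PS = (p₁ − p₀) / (1 − p₀).
PS = (0.447 − 0.115) / (1 − 0.115) = 0.332 / 0.885 ≈ 0.3751

PS ≈ 0.375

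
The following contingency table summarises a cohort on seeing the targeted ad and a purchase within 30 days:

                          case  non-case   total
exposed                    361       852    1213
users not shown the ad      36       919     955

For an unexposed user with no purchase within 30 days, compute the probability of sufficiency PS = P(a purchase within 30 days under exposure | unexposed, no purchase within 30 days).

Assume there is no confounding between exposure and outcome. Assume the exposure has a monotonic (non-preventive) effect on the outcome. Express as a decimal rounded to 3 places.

PS ≈ 0.270

p₁ = P(outcome | exposed) = 361/1213 = 0.29761
p₀ = P(outcome | unexposed) = 36/955 = 0.037696
Under exogeneity and monotonicity, PS = (p₁ − p₀)/(1 − p₀).
PS = (0.29761 − 0.037696) / 0.9623 ≈ 0.2701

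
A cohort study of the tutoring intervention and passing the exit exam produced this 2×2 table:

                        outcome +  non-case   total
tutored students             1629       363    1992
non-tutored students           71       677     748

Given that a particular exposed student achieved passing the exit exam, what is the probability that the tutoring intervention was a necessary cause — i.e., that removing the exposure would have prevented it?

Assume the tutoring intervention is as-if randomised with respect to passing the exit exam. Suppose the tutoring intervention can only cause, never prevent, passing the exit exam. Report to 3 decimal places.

PN ≈ 0.884

p₁ = P(outcome | exposed) = 1629/1992 = 0.81777
p₀ = P(outcome | unexposed) = 71/748 = 0.09492
Under exogeneity and monotonicity, PN = (p₁ − p₀) / p₁.
PN = (0.81777 − 0.09492) / 0.81777 = 0.72285 / 0.81777 ≈ 0.8839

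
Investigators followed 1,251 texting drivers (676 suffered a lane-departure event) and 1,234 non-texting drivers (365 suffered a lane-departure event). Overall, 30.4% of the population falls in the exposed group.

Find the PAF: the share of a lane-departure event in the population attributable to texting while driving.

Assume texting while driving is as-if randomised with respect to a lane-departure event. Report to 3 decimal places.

PAF ≈ 0.201

p₁ = P(outcome | exposed) = 676/1251 = 0.54037
p₀ = P(outcome | unexposed) = 365/1234 = 0.29579
Overall risk P(Y=1) = π·p₁ + (1−π)·p₀ = 0.304×0.54037 + 0.696×0.29579 = 0.37014.
Under exogeneity, PAF = [P(Y=1) − p₀] / P(Y=1).
PAF = (0.37014 − 0.29579) / 0.37014 ≈ 0.2009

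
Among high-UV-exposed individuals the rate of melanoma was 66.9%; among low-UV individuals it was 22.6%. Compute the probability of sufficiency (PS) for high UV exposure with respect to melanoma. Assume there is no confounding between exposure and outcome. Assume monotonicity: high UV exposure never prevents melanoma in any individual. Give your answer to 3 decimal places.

PS ≈ 0.572

p₁ = 0.669, p₀ = 0.226.
Under exogeneity and monotonicity, PS = (p₁ − p₀) / (1 − p₀).
PS = (0.669 − 0.226) / (1 − 0.226) = 0.443 / 0.774 ≈ 0.5724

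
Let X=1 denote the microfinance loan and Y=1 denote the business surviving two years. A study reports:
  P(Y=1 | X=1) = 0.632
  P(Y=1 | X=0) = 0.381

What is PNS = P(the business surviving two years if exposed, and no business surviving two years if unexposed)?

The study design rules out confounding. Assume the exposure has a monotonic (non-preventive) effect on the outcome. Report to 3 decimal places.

PNS ≈ 0.251

Let p₁ = 0.632, p₀ = 0.381.
Under exogeneity and monotonicity, PNS = p₁ − p₀.
PNS = 0.632 − 0.381 = 0.251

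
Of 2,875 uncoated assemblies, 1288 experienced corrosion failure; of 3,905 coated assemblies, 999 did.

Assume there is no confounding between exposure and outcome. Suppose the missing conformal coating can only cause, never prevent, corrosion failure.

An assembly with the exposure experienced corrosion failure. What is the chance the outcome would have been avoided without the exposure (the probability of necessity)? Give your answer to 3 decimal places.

PN ≈ 0.429

p₁ = P(outcome | exposed) = 1288/2875 = 0.448
p₀ = P(outcome | unexposed) = 999/3905 = 0.25583
Under exogeneity and monotonicity, PN = (p₁ − p₀) / p₁.
PN = (0.448 − 0.25583) / 0.448 = 0.19217 / 0.448 ≈ 0.4290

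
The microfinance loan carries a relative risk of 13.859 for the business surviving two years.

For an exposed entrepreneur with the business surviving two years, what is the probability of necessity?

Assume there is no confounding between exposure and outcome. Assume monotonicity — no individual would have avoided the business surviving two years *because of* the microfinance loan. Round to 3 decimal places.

Under exogeneity and monotonicity, PN = (RR − 1) / RR = 1 − 1/RR.
PN = (13.859 − 1) / 13.859 = 12.86 / 13.859 ≈ 0.9278

PN ≈ 0.928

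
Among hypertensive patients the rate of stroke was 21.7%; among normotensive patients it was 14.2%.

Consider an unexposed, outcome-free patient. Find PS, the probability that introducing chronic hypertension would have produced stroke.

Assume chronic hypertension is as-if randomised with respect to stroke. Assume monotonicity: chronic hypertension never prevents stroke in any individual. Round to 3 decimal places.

p₁ = 0.217, p₀ = 0.142.
Under exogeneity and monotonicity, PS = (p₁ − p₀) / (1 − p₀).
PS = (0.217 − 0.142) / (1 − 0.142) = 0.075 / 0.858 ≈ 0.0874

PS ≈ 0.087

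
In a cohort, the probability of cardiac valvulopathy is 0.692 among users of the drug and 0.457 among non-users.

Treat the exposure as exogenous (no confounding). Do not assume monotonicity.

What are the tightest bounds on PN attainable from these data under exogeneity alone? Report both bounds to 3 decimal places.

0.340 ≤ PN ≤ 0.785

Let p₁ = 0.692, p₀ = 0.457.
Under exogeneity alone the bounds on PN are max{0,(p₁−p₀)/p₁} ≤ PN ≤ min{1,(1−p₀)/p₁}.
  lower = (p₁ − p₀)/p₁ = 0.235 / 0.692 ≈ 0.3396
  upper = min{1, (1 − p₀)/p₁} = 0.543 / 0.692 ≈ 0.7847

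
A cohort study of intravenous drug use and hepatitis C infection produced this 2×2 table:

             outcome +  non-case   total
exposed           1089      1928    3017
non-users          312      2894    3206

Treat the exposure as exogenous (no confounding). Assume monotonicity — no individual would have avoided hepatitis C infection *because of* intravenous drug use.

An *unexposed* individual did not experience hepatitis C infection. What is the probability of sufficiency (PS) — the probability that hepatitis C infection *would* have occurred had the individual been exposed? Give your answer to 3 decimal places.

PS ≈ 0.292

p₁ = P(outcome | exposed) = 1089/3017 = 0.36095
p₀ = P(outcome | unexposed) = 312/3206 = 0.097318
Under exogeneity and monotonicity, PS = (p₁ − p₀) / (1 − p₀).
PS = (0.36095 − 0.097318) / (1 − 0.097318) = 0.26364 / 0.90268 ≈ 0.2921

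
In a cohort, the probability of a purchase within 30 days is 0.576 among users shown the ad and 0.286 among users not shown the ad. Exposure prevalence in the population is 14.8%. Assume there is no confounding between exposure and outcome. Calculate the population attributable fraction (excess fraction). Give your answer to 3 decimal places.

Let p₁ = 0.576, p₀ = 0.286.
Overall risk P(Y=1) = π·p₁ + (1−π)·p₀ = 0.148×0.576 + 0.852×0.286 = 0.32892.
Under exogeneity, PAF = [P(Y=1) − p₀] / P(Y=1).
PAF = (0.32892 − 0.286) / 0.32892 ≈ 0.1305

PAF ≈ 0.130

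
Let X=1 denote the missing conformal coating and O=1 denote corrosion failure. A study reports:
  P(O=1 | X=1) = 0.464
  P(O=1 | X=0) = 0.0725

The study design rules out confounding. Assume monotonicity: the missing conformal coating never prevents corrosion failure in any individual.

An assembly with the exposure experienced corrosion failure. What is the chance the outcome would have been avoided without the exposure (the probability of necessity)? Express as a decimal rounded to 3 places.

Let p₁ = 0.464, p₀ = 0.0725.
Under exogeneity and monotonicity, PN = (p₁ − p₀) / p₁.
PN = (0.464 − 0.0725) / 0.464 = 0.3915 / 0.464 ≈ 0.8438

PN ≈ 0.844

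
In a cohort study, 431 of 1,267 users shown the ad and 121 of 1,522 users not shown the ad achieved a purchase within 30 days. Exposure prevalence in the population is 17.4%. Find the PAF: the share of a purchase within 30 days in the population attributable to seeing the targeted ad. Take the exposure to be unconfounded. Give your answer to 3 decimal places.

p₁ = P(outcome | exposed) = 431/1267 = 0.34017
p₀ = P(outcome | unexposed) = 121/1522 = 0.079501
Overall risk P(Y=1) = π·p₁ + (1−π)·p₀ = 0.174×0.34017 + 0.826×0.079501 = 0.12486.
Under exogeneity, PAF = [P(Y=1) − p₀] / P(Y=1).
PAF = (0.12486 − 0.079501) / 0.12486 ≈ 0.3633

PAF ≈ 0.363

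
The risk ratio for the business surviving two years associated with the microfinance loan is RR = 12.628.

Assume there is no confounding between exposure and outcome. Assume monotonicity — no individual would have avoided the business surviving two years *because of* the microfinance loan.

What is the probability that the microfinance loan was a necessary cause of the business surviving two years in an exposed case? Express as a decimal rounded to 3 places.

Under exogeneity and monotonicity, PN = (RR − 1) / RR = 1 − 1/RR.
PN = (12.628 − 1) / 12.628 = 11.63 / 12.628 ≈ 0.9208

PN ≈ 0.921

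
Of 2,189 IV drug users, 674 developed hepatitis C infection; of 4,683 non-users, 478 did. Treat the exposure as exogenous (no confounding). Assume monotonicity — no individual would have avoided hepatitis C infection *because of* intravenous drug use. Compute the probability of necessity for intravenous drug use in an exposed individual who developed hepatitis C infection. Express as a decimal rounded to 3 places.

p₁ = P(outcome | exposed) = 674/2189 = 0.3079
p₀ = P(outcome | unexposed) = 478/4683 = 0.10207
Under exogeneity and monotonicity, PN = (p₁ − p₀) / p₁.
PN = (0.3079 − 0.10207) / 0.3079 = 0.20583 / 0.3079 ≈ 0.6685

PN ≈ 0.668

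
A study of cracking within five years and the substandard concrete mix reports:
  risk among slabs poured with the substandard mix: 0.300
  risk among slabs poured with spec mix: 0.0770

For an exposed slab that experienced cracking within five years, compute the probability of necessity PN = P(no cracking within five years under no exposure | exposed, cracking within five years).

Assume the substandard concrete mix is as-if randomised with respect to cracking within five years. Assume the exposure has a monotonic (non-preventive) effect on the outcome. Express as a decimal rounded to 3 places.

Let p₁ = 0.3, p₀ = 0.077.
Under exogeneity and monotonicity, PN = (p₁ − p₀) / p₁.
PN = (0.3 − 0.077) / 0.3 = 0.223 / 0.3 ≈ 0.7433

PN ≈ 0.743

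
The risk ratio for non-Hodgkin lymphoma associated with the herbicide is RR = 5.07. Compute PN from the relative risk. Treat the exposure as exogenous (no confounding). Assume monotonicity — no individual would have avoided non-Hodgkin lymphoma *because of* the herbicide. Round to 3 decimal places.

Under exogeneity and monotonicity, PN = (RR − 1) / RR = 1 − 1/RR.
PN = (5.07 − 1) / 5.07 = 4.07 / 5.07 ≈ 0.8028

PN ≈ 0.803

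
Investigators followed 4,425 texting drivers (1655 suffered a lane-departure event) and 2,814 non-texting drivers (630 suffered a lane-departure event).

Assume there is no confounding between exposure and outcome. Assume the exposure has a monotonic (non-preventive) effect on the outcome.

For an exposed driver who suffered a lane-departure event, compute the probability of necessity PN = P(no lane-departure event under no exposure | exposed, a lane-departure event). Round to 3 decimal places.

PN ≈ 0.401

p₁ = P(outcome | exposed) = 1655/4425 = 0.37401
p₀ = P(outcome | unexposed) = 630/2814 = 0.22388
Under exogeneity and monotonicity, PN = (p₁ − p₀) / p₁.
PN = (0.37401 − 0.22388) / 0.37401 = 0.15013 / 0.37401 ≈ 0.4014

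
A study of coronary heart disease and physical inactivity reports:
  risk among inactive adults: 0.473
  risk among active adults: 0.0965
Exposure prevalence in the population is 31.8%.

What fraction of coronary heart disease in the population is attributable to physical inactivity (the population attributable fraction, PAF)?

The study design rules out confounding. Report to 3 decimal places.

PAF ≈ 0.554

Let p₁ = 0.473, p₀ = 0.0965.
Overall risk P(Y=1) = π·p₁ + (1−π)·p₀ = 0.318×0.473 + 0.682×0.0965 = 0.21623.
Under exogeneity, PAF = [P(Y=1) − p₀] / P(Y=1).
PAF = (0.21623 − 0.0965) / 0.21623 ≈ 0.5537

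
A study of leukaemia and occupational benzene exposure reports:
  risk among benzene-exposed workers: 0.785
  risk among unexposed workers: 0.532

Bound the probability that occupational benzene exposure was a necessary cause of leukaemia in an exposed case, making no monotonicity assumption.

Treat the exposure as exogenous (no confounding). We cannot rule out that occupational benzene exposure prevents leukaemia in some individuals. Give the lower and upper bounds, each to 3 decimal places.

0.322 ≤ PN ≤ 0.596

Let p₁ = 0.785, p₀ = 0.532.
Under exogeneity alone the bounds on PN are max{0,(p₁−p₀)/p₁} ≤ PN ≤ min{1,(1−p₀)/p₁}.
  lower = (p₁ − p₀)/p₁ = 0.253 / 0.785 ≈ 0.3223
  upper = min{1, (1 − p₀)/p₁} = 0.468 / 0.785 ≈ 0.5962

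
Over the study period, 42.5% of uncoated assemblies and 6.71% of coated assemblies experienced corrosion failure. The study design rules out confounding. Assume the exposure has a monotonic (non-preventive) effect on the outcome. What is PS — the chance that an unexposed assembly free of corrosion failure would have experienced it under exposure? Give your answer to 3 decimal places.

PS ≈ 0.384

p₁ = 0.425, p₀ = 0.0671.
Under exogeneity and monotonicity, PS = (p₁ − p₀) / (1 − p₀).
PS = (0.425 − 0.0671) / (1 − 0.0671) = 0.3579 / 0.9329 ≈ 0.3836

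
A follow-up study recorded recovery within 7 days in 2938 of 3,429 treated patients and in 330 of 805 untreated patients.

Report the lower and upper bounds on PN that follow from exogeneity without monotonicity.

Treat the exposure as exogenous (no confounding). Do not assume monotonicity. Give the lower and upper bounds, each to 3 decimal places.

p₁ = P(outcome | exposed) = 2938/3429 = 0.85681
p₀ = P(outcome | unexposed) = 330/805 = 0.40994
Under exogeneity alone the bounds on PN are max{0,(p₁−p₀)/p₁} ≤ PN ≤ min{1,(1−p₀)/p₁}.
  lower = (p₁ − p₀)/p₁ = 0.44687 / 0.85681 ≈ 0.5216
  upper = min{1, (1 − p₀)/p₁} = 0.59006 / 0.85681 ≈ 0.6887

0.522 ≤ PN ≤ 0.689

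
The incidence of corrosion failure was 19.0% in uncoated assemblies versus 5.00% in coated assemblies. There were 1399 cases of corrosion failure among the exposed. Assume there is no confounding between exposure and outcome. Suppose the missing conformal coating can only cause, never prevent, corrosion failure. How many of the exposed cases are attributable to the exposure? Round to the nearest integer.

about 1031 cases

p₁ = 0.19, p₀ = 0.05.
PN = (p₁ − p₀)/p₁ = (0.19 − 0.05) / 0.19 ≈ 0.73684.
Attributable cases ≈ PN × (exposed cases) = 0.73684 × 1399 ≈ 1030.84.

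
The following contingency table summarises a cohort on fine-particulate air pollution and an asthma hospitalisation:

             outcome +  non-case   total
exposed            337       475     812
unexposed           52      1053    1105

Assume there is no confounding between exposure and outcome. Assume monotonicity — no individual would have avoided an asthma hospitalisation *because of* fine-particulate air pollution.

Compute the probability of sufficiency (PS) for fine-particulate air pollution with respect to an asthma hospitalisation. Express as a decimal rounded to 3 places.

PS ≈ 0.386

p₁ = P(outcome | exposed) = 337/812 = 0.41502
p₀ = P(outcome | unexposed) = 52/1105 = 0.047059
Under exogeneity and monotonicity, PS = (p₁ − p₀) / (1 − p₀).
PS = (0.41502 − 0.047059) / (1 − 0.047059) = 0.36797 / 0.95294 ≈ 0.3861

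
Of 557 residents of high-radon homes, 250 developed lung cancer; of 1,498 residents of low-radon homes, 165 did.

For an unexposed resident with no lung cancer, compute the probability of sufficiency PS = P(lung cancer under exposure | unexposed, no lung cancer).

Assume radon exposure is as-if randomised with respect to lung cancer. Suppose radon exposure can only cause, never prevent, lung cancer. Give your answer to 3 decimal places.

PS ≈ 0.381

p₁ = P(outcome | exposed) = 250/557 = 0.44883
p₀ = P(outcome | unexposed) = 165/1498 = 0.11015
Under exogeneity and monotonicity, PS = (p₁ − p₀) / (1 − p₀).
PS = (0.44883 − 0.11015) / (1 − 0.11015) = 0.33869 / 0.88985 ≈ 0.3806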